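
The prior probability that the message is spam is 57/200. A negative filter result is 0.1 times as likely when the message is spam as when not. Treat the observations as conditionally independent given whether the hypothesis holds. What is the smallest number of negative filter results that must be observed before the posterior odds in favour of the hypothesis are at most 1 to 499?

Prior odds: 0.285 ÷ 0.715 = 57/143.
Likelihood ratio per negative filter result = 0.1.
Target odds = 1/499.
Need (57/143) × 0.1ⁿ ≤ 1/499, i.e. 0.1ⁿ ≤ 143/28443.
0.1² = 0.01 is still above 143/28443 but 0.1³ = 0.001 is at or below it, so n = 3.

3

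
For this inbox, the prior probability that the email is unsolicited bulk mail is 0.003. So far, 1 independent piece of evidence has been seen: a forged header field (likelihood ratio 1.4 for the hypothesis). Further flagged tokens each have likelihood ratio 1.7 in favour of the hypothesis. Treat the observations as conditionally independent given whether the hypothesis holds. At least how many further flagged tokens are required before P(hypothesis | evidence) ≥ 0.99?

Prior odds = 0.003/0.997 = 3/997.
Bayes factor of the evidence already in hand = 1.4.
Odds after that evidence = (3/997) × 1.4 = 21/4985.
Target odds = 0.99/0.01 = 99.
Need 1.7ⁿ ≥ 99 ÷ (21/4985) = 164505/7.
1.7¹⁸ ≈14063.1 falls short of 164505/7 but 1.7¹⁹ ≈23907.2 reaches it, so n = 19.

19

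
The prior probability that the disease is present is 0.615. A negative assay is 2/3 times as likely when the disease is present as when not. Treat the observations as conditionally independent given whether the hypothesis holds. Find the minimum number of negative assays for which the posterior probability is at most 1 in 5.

5

Prior odds: 0.615 ÷ 0.385 = 123/77.
Likelihood ratio per negative assay = 2/3.
Target odds: 0.2 ÷ 0.8 = 0.25.
Require (2/3)ⁿ ≤ 0.25 ÷ (123/77) = 77/492.
(2/3)⁴ = 16/81 is still above 77/492 but (2/3)⁵ = 32/243 is at or below it, so n = 5.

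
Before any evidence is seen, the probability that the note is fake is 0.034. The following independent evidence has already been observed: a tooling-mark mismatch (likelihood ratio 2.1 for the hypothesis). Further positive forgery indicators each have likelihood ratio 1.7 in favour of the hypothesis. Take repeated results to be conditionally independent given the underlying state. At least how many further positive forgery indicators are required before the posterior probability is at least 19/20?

11

Prior odds = 0.034/0.966 = 17/483.
Bayes factor of the evidence already in hand = 2.1.
Odds after that evidence = (17/483) × 2.1 = 17/230.
Target odds = 0.95/0.05 = 19.
Need 1.7ⁿ ≥ 19 ÷ (17/230) = 4370/17.
1.7¹⁰ ≈201.599 falls short of 4370/17 but 1.7¹¹ ≈342.719 reaches it, so n = 11.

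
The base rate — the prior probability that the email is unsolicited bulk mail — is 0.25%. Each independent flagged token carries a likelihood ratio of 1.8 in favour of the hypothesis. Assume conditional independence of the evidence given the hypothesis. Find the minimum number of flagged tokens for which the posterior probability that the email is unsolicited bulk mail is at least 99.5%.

Prior odds = 0.0025/0.9975 = 1/399.
Likelihood ratio per flagged token = 1.8.
Target posterior odds = 0.995/0.005 = 199.
Require 1.8ⁿ ≥ 199 ÷ (1/399) = 79401.
1.8¹⁹ ≈70823.5 falls short of 79401 but 1.8²⁰ ≈127482 reaches it, so n = 20.

20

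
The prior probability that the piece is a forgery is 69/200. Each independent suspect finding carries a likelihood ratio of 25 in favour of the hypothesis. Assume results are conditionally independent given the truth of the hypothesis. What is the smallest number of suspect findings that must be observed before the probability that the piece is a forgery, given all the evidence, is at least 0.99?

Prior odds: 0.345 ÷ 0.655 = 69/131.
Likelihood ratio per suspect finding = 25.
Target odds: 0.99 ÷ 0.01 = 99.
Need (69/131) × 25ⁿ ≥ 99, i.e. 25ⁿ ≥ 4323/23.
25¹ = 25 falls short of 4323/23 but 25² = 625 reaches it, so n = 2.

2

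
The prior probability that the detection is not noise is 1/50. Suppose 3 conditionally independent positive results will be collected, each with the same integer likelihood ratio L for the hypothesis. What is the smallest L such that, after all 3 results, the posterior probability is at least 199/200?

Prior odds = 0.02/0.98 = 1/49.
Target odds = 0.995/0.005 = 199.
Need L³ ≥ 199 ÷ (1/49) = 9751.
21³ = 9261 < 9751 ≤ 10648 = 22³, so L = 22.

22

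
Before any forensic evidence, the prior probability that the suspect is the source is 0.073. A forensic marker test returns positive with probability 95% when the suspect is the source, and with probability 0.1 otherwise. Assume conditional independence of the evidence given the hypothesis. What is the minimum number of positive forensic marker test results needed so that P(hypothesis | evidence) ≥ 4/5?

2

Prior odds = 0.073/0.927 = 73/927.
Likelihood ratio of a positive result = 0.95/0.1 = 9.5.
Target posterior odds = 0.8/0.2 = 4.
Need (73/927) × 9.5ⁿ ≥ 4, i.e. 9.5ⁿ ≥ 3708/73.
9.5¹ = 9.5 falls short of 3708/73 but 9.5² = 90.25 reaches it, so n = 2.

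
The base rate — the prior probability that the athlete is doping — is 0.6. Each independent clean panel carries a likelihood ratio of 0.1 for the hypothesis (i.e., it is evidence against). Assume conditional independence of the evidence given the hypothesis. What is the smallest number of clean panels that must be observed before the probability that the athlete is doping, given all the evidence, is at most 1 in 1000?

4

Prior odds: 0.6 ÷ 0.4 = 1.5.
Likelihood ratio per clean panel = 0.1.
Target posterior odds = 0.001/0.999 = 1/999.
Need 1.5 × 0.1ⁿ ≤ 1/999, i.e. 0.1ⁿ ≤ 2/2997.
0.1³ = 0.001 is still above 2/2997 but 0.1⁴ = 0.0001 is at or below it, so n = 4.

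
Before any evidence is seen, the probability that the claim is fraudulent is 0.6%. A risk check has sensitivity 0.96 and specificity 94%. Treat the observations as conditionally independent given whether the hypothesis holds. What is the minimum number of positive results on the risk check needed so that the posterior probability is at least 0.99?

Prior odds: 0.006 ÷ 0.994 = 3/497.
False-positive rate = 1 − 0.94 = 0.06; likelihood ratio of a positive = 0.96/0.06 = 16.
Target odds: 0.99 ÷ 0.01 = 99.
Need (3/497) × 16ⁿ ≥ 99, i.e. 16ⁿ ≥ 16401.
16³ = 4096 falls short of 16401 but 16⁴ = 65536 reaches it, so n = 4.

4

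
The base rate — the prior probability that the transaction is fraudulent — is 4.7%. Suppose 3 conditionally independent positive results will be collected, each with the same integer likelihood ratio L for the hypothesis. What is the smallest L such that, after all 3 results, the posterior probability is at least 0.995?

16

Prior odds = 0.047/0.953 = 47/953.
Target odds = 0.995/0.005 = 199.
Need L³ ≥ 199 ÷ (47/953) = 189647/47.
15³ = 3375 < 189647/47 ≤ 4096 = 16³, so L = 16.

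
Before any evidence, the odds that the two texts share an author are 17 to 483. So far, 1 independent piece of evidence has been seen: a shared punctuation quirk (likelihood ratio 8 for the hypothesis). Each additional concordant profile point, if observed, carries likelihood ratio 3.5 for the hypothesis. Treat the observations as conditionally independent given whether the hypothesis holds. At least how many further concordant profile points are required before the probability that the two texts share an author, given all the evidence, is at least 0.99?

5

Prior odds = 17/483.
Bayes factor of the evidence already in hand = 8.
Odds after that evidence = (17/483) × 8 = 136/483.
Target odds = 0.99/0.01 = 99.
Need 3.5ⁿ ≥ 99 ÷ (136/483) = 47817/136.
3.5⁴ = 150.0625 falls short of 47817/136 but 3.5⁵ = 525.21875 reaches it, so n = 5.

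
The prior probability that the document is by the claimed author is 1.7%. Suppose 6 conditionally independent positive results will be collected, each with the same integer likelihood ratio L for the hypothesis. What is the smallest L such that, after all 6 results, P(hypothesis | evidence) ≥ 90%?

3

Prior odds = 0.017/0.983 = 17/983.
Target odds = 0.9/0.1 = 9.
Need L⁶ ≥ 9 ÷ (17/983) = 8847/17.
2⁶ = 64 < 8847/17 ≤ 729 = 3⁶, so L = 3.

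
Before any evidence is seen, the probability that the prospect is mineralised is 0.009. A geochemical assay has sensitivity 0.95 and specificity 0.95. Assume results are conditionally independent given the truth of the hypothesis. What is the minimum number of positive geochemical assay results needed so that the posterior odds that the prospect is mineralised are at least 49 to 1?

3

Prior odds = 0.009/0.991 = 9/991.
False-positive rate = 1 − 0.95 = 0.05; likelihood ratio of a positive = 0.95/0.05 = 19.
Target odds = 49.
Need (9/991) × 19ⁿ ≥ 49, i.e. 19ⁿ ≥ 48559/9.
19² = 361 falls short of 48559/9 but 19³ = 6859 reaches it, so n = 3.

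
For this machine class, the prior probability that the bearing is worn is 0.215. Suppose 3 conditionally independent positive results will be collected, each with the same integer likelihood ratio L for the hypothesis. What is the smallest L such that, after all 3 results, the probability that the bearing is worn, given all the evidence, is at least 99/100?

Prior odds = 0.215/0.785 = 43/157.
Target odds = 0.99/0.01 = 99.
Need L³ ≥ 99 ÷ (43/157) = 15543/43.
7³ = 343 < 15543/43 ≤ 512 = 8³, so L = 8.

8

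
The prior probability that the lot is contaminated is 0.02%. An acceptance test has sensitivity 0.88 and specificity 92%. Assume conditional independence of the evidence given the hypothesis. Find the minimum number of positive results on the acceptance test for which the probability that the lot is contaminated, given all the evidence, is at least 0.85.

Prior odds: 0.0002 ÷ 0.9998 = 1/4999.
False-positive rate = 1 − 0.92 = 0.08; likelihood ratio of a positive = 0.88/0.08 = 11.
Target odds: 0.85 ÷ 0.15 = 17/3.
Need (1/4999) × 11ⁿ ≥ 17/3, i.e. 11ⁿ ≥ 84983/3.
11⁴ = 14641 falls short of 84983/3 but 11⁵ = 161051 reaches it, so n = 5.

5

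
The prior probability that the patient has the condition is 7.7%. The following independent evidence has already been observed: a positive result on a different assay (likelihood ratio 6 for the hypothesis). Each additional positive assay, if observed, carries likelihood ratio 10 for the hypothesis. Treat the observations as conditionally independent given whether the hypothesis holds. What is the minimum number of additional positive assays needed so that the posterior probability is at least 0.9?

2

Prior odds = 0.077/0.923 = 77/923.
Bayes factor of the evidence already in hand = 6.
Odds after that evidence = (77/923) × 6 = 462/923.
Target odds = 0.9/0.1 = 9.
Need 10ⁿ ≥ 9 ÷ (462/923) = 2769/154.
10¹ = 10 falls short of 2769/154 but 10² = 100 reaches it, so n = 2.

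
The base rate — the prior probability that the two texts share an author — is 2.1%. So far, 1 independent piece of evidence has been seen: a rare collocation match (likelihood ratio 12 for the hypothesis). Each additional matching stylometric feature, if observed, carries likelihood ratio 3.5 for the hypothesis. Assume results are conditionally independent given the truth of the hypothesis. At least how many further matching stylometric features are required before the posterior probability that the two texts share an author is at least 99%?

5

Prior odds = 0.021/0.979 = 21/979.
Bayes factor of the evidence already in hand = 12.
Odds after that evidence = (21/979) × 12 = 252/979.
Target odds = 0.99/0.01 = 99.
Need 3.5ⁿ ≥ 99 ÷ (252/979) = 10769/28.
3.5⁴ = 150.0625 falls short of 10769/28 but 3.5⁵ = 525.21875 reaches it, so n = 5.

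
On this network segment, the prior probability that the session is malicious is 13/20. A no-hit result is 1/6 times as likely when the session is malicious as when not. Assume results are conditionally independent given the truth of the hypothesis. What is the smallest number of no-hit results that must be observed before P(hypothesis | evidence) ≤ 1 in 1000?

5

Prior odds = 0.65/0.35 = 13/7.
Likelihood ratio per no-hit result = 1/6.
Target posterior odds = 0.001/0.999 = 1/999.
Need (13/7) × (1/6)ⁿ ≤ 1/999, i.e. (1/6)ⁿ ≤ 7/12987.
(1/6)⁴ = 1/1296 is still above 7/12987 but (1/6)⁵ = 1/7776 is at or below it, so n = 5.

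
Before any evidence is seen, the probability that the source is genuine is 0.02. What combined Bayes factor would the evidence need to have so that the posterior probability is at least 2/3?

Prior odds = 0.02/0.98 = 1/49.
Target odds = (2/3)/(1/3) = 2.
Required Bayes factor = 2 ÷ (1/49) = 98.

98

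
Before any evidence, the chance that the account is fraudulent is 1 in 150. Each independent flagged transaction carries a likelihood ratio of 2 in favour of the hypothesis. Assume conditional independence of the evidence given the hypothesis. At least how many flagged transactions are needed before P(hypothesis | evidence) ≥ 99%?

14

Prior odds: (1/150) ÷ (149/150) = 1/149.
Likelihood ratio per flagged transaction = 2.
Target posterior odds = 0.99/0.01 = 99.
Need (1/149) × 2ⁿ ≥ 99, i.e. 2ⁿ ≥ 14751.
2¹³ = 8192 falls short of 14751 but 2¹⁴ = 16384 reaches it, so n = 14.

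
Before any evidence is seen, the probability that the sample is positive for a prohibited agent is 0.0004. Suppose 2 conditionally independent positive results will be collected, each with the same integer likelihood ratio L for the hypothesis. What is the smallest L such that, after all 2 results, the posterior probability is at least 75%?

Prior odds = 0.0004/0.9996 = 1/2499.
Target odds = 0.75/0.25 = 3.
Need L² ≥ 3 ÷ (1/2499) = 7497.
86² = 7396 < 7497 ≤ 7569 = 87², so L = 87.

87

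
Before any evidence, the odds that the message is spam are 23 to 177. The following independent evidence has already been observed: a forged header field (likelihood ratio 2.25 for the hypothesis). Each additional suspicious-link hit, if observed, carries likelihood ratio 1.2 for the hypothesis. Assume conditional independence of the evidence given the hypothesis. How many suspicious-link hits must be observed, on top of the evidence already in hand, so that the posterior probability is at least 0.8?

15

Prior odds = 23/177.
Bayes factor of the evidence already in hand = 2.25.
Odds after that evidence = (23/177) × 2.25 = 69/236.
Target odds = 0.8/0.2 = 4.
Need 1.2ⁿ ≥ 4 ÷ (69/236) = 944/69.
1.2¹⁴ ≈12.8392 falls short of 944/69 but 1.2¹⁵ ≈15.407 reaches it, so n = 15.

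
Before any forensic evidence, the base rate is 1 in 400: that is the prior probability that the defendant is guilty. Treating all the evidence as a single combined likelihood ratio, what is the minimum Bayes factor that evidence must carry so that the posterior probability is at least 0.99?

Prior odds = 0.0025/0.9975 = 1/399.
Target odds = 0.99/0.01 = 99.
Required Bayes factor = 99 ÷ (1/399) = 39501.

39501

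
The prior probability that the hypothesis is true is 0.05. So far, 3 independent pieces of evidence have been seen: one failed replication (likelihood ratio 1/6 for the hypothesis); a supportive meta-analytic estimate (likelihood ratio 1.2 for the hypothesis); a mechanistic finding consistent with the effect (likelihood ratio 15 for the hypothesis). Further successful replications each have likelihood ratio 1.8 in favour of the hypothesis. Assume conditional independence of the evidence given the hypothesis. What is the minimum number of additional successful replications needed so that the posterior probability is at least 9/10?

7

Prior odds = 0.05/0.95 = 1/19.
Combined Bayes factor of the evidence already in hand = (1/6) × 1.2 × 15 = 3.
Odds after that evidence = (1/19) × 3 = 3/19.
Target odds = 0.9/0.1 = 9.
Need 1.8ⁿ ≥ 9 ÷ (3/19) = 57.
1.8⁶ = 531441/15625 falls short of 57 but 1.8⁷ = 4782969/78125 reaches it, so n = 7.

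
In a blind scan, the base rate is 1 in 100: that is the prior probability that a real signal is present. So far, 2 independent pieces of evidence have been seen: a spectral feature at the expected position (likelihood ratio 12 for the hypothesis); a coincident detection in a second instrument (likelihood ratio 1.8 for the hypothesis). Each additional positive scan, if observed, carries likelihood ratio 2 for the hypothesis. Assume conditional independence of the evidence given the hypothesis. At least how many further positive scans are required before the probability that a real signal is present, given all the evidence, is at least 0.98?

Prior odds = 0.01/0.99 = 1/99.
Combined Bayes factor of the evidence already in hand = 12 × 1.8 = 21.6.
Odds after that evidence = (1/99) × 21.6 = 12/55.
Target odds = 0.98/0.02 = 49.
Need 2ⁿ ≥ 49 ÷ (12/55) = 2695/12.
2⁷ = 128 falls short of 2695/12 but 2⁸ = 256 reaches it, so n = 8.

8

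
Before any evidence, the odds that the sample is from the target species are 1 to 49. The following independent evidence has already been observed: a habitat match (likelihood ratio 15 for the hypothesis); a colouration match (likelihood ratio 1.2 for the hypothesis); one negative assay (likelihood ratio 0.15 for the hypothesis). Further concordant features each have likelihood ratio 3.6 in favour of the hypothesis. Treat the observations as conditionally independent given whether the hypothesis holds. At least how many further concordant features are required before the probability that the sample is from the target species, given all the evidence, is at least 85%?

4

Prior odds = 1/49.
Combined Bayes factor of the evidence already in hand = 15 × 1.2 × 0.15 = 2.7.
Odds after that evidence = (1/49) × 2.7 = 27/490.
Target odds = 0.85/0.15 = 17/3.
Need 3.6ⁿ ≥ 17/3 ÷ (27/490) = 8330/81.
3.6³ = 46.656 falls short of 8330/81 but 3.6⁴ = 167.9616 reaches it, so n = 4.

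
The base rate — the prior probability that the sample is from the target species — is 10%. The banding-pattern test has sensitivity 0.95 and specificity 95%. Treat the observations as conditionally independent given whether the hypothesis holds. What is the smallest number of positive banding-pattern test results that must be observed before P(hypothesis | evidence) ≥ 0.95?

2

Prior odds = 0.1/0.9 = 1/9.
False-positive rate = 1 − 0.95 = 0.05; likelihood ratio of a positive = 0.95/0.05 = 19.
Target odds: 0.95 ÷ 0.05 = 19.
Require 19ⁿ ≥ 19 ÷ (1/9) = 171.
19¹ = 19 falls short of 171 but 19² = 361 reaches it, so n = 2.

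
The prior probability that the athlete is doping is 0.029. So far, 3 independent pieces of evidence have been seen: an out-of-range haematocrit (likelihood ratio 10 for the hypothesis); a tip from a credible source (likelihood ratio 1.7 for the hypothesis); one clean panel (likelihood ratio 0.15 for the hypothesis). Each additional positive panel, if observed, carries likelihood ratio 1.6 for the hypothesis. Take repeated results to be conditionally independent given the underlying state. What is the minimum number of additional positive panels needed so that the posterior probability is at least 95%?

Prior odds = 0.029/0.971 = 29/971.
Combined Bayes factor of the evidence already in hand = 10 × 1.7 × 0.15 = 2.55.
Odds after that evidence = (29/971) × 2.55 = 1479/19420.
Target odds = 0.95/0.05 = 19.
Need 1.6ⁿ ≥ 19 ÷ (1479/19420) = 368980/1479.
1.6¹¹ ≈175.922 falls short of 368980/1479 but 1.6¹² ≈281.475 reaches it, so n = 12.

12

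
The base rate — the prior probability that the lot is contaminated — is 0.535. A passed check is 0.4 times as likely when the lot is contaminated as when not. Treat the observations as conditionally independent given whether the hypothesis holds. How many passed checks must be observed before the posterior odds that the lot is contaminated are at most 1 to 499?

Prior odds: 0.535 ÷ 0.465 = 107/93.
Likelihood ratio per passed check = 0.4.
Target odds = 1/499.
Require 0.4ⁿ ≤ 1/499 ÷ (107/93) = 93/53393.
0.4⁶ = 64/15625 is still above 93/53393 but 0.4⁷ = 128/78125 is at or below it, so n = 7.

7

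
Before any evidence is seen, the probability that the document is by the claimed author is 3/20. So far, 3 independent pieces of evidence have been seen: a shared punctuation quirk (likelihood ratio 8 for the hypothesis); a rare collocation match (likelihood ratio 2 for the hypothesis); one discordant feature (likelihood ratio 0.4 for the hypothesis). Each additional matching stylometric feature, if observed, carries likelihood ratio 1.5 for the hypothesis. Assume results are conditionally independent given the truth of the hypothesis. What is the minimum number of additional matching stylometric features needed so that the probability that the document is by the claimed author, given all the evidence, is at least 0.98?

Prior odds = 0.15/0.85 = 3/17.
Combined Bayes factor of the evidence already in hand = 8 × 2 × 0.4 = 6.4.
Odds after that evidence = (3/17) × 6.4 = 96/85.
Target odds = 0.98/0.02 = 49.
Need 1.5ⁿ ≥ 49 ÷ (96/85) = 4165/96.
1.5⁹ = 19683/512 falls short of 4165/96 but 1.5¹⁰ = 59049/1024 reaches it, so n = 10.

10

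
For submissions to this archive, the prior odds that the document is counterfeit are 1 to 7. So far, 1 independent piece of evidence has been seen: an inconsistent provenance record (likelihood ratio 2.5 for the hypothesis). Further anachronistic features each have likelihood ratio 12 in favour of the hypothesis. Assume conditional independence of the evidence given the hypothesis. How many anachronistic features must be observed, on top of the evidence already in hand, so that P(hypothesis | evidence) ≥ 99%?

Prior odds = 1/7.
Bayes factor of the evidence already in hand = 2.5.
Odds after that evidence = (1/7) × 2.5 = 5/14.
Target odds = 0.99/0.01 = 99.
Need 12ⁿ ≥ 99 ÷ (5/14) = 277.2.
12² = 144 falls short of 277.2 but 12³ = 1728 reaches it, so n = 3.

3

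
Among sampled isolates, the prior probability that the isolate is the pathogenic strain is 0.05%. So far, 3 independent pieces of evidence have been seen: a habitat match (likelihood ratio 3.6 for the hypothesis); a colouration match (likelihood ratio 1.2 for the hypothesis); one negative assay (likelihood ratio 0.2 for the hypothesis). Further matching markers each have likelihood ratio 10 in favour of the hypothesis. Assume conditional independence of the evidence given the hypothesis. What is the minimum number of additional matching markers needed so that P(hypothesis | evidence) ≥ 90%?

Prior odds = 0.0005/0.9995 = 1/1999.
Combined Bayes factor of the evidence already in hand = 3.6 × 1.2 × 0.2 = 0.864.
Odds after that evidence = (1/1999) × 0.864 = 108/249875.
Target odds = 0.9/0.1 = 9.
Need 10ⁿ ≥ 9 ÷ (108/249875) = 249875/12.
10⁴ = 10000 falls short of 249875/12 but 10⁵ = 100000 reaches it, so n = 5.

5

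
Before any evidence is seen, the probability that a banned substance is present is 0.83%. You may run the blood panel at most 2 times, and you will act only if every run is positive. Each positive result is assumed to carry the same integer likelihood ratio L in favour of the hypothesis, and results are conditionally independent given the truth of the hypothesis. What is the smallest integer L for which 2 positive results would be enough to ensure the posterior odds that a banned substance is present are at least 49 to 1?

77

Prior odds = 0.0083/0.9917 = 83/9917.
Target odds = 49.
Need L² ≥ 49 ÷ (83/9917) = 485933/83.
76² = 5776 < 485933/83 ≤ 5929 = 77², so L = 77.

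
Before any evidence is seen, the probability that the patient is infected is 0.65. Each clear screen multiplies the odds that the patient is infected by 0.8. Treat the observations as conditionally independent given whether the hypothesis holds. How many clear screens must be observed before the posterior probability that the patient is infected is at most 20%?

9

Prior odds = 0.65/0.35 = 13/7.
Likelihood ratio per clear screen = 0.8.
Target posterior odds = 0.2/0.8 = 0.25.
Require 0.8ⁿ ≤ 0.25 ÷ (13/7) = 7/52.
0.8⁸ = 65536/390625 is still above 7/52 but 0.8⁹ = 262144/1953125 is at or below it, so n = 9.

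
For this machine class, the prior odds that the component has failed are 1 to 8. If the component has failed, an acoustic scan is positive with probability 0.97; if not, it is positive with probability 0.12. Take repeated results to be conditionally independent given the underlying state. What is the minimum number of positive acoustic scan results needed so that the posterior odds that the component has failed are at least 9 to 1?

3

Prior odds = 0.125.
Likelihood ratio of a positive = 0.97/0.12 = 97/12.
Target odds = 9.
Require (97/12)ⁿ ≥ 9 ÷ 0.125 = 72.
(97/12)² = 9409/144 falls short of 72 but (97/12)³ = 912673/1728 reaches it, so n = 3.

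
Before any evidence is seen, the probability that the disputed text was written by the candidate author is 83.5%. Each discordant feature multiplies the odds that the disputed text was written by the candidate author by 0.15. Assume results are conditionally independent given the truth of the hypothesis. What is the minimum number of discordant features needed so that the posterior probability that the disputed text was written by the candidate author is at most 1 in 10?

3

Prior odds: 0.835 ÷ 0.165 = 167/33.
Likelihood ratio per discordant feature = 0.15.
Target posterior odds = 0.1/0.9 = 1/9.
Need (167/33) × 0.15ⁿ ≤ 1/9, i.e. 0.15ⁿ ≤ 11/501.
0.15² = 0.0225 is still above 11/501 but 0.15³ = 0.003375 is at or below it, so n = 3.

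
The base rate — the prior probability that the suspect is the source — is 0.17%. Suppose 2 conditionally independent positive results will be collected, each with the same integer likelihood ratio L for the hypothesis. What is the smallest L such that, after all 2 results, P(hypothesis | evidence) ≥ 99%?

Prior odds = 0.0017/0.9983 = 17/9983.
Target odds = 0.99/0.01 = 99.
Need L² ≥ 99 ÷ (17/9983) = 988317/17.
241² = 58081 < 988317/17 ≤ 58564 = 242², so L = 242.

242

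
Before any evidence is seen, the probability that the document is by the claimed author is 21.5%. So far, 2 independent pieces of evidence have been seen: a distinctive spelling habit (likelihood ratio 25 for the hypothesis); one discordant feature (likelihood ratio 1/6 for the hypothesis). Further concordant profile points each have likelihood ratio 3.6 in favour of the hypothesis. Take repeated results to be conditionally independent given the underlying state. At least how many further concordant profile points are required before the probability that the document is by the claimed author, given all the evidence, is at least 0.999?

6

Prior odds = 0.215/0.785 = 43/157.
Combined Bayes factor of the evidence already in hand = 25 × (1/6) = 25/6.
Odds after that evidence = (43/157) × 25/6 = 1075/942.
Target odds = 0.999/0.001 = 999.
Need 3.6ⁿ ≥ 999 ÷ (1075/942) = 941058/1075.
3.6⁵ = 604.66176 falls short of 941058/1075 but 3.6⁶ = 34012224/15625 reaches it, so n = 6.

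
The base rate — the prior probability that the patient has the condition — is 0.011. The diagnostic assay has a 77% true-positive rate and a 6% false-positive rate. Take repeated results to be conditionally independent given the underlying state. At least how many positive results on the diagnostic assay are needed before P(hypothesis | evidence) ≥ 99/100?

4

Prior odds: 0.011 ÷ 0.989 = 11/989.
Likelihood ratio of a positive result = 0.77/0.06 = 77/6.
Target posterior odds = 0.99/0.01 = 99.
Require (77/6)ⁿ ≥ 99 ÷ (11/989) = 8901.
(77/6)³ = 456533/216 falls short of 8901 but (77/6)⁴ = 35153041/1296 reaches it, so n = 4.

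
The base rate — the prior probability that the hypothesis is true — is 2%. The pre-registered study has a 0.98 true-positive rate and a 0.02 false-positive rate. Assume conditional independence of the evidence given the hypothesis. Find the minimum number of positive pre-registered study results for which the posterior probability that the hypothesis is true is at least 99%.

3

Prior odds = 0.02/0.98 = 1/49.
Likelihood ratio of a positive result = 0.98/0.02 = 49.
Target posterior odds = 0.99/0.01 = 99.
Need (1/49) × 49ⁿ ≥ 99, i.e. 49ⁿ ≥ 4851.
49² = 2401 falls short of 4851 but 49³ = 117649 reaches it, so n = 3.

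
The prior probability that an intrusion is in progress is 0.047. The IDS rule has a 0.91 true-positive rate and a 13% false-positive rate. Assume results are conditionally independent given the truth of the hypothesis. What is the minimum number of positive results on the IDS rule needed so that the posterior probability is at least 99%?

Prior odds = 0.047/0.953 = 47/953.
Likelihood ratio of a positive result = 0.91/0.13 = 7.
Target odds: 0.99 ÷ 0.01 = 99.
Require 7ⁿ ≥ 99 ÷ (47/953) = 94347/47.
7³ = 343 falls short of 94347/47 but 7⁴ = 2401 reaches it, so n = 4.

4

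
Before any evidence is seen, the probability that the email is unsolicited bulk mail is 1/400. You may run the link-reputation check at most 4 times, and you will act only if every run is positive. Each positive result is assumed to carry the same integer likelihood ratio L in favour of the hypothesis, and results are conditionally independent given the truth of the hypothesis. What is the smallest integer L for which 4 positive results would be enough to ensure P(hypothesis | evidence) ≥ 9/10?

Prior odds = 0.0025/0.9975 = 1/399.
Target odds = 0.9/0.1 = 9.
Need L⁴ ≥ 9 ÷ (1/399) = 3591.
7⁴ = 2401 < 3591 ≤ 4096 = 8⁴, so L = 8.

8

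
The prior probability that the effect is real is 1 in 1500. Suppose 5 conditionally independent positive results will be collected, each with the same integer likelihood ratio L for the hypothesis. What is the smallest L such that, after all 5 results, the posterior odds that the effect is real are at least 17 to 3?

Prior odds = (1/1500)/(1499/1500) = 1/1499.
Target odds = 17/3.
Need L⁵ ≥ 17/3 ÷ (1/1499) = 25483/3.
6⁵ = 7776 < 25483/3 ≤ 16807 = 7⁵, so L = 7.

7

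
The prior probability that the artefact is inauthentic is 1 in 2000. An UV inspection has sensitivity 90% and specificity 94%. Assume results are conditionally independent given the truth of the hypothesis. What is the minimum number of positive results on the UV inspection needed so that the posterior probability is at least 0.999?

6

Prior odds: 0.0005 ÷ 0.9995 = 1/1999.
False-positive rate = 1 − 0.94 = 0.06; likelihood ratio of a positive = 0.9/0.06 = 15.
Target odds: 0.999 ÷ 0.001 = 999.
Require 15ⁿ ≥ 999 ÷ (1/1999) = 1997001.
15⁵ = 759375 falls short of 1997001 but 15⁶ = 11390625 reaches it, so n = 6.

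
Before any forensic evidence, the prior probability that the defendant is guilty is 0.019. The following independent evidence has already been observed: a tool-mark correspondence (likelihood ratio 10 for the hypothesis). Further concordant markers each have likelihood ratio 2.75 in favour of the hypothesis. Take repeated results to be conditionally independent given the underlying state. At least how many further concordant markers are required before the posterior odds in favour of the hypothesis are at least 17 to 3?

4

Prior odds = 0.019/0.981 = 19/981.
Bayes factor of the evidence already in hand = 10.
Odds after that evidence = (19/981) × 10 = 190/981.
Target odds = 17/3.
Need 2.75ⁿ ≥ 17/3 ÷ (190/981) = 5559/190.
2.75³ = 20.796875 falls short of 5559/190 but 2.75⁴ = 57.19140625 reaches it, so n = 4.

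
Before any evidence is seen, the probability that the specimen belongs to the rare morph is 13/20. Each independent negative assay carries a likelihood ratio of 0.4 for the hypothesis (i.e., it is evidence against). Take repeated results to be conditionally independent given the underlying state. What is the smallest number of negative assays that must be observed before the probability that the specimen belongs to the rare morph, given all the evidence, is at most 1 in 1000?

9

Prior odds: 0.65 ÷ 0.35 = 13/7.
Likelihood ratio per negative assay = 0.4.
Target odds: 0.001 ÷ 0.999 = 1/999.
Need (13/7) × 0.4ⁿ ≤ 1/999, i.e. 0.4ⁿ ≤ 7/12987.
0.4⁸ = 256/390625 is still above 7/12987 but 0.4⁹ = 512/1953125 is at or below it, so n = 9.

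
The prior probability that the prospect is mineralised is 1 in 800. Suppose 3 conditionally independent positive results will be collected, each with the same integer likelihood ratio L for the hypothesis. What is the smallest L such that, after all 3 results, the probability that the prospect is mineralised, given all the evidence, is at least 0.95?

25

Prior odds = 0.00125/0.99875 = 1/799.
Target odds = 0.95/0.05 = 19.
Need L³ ≥ 19 ÷ (1/799) = 15181.
24³ = 13824 < 15181 ≤ 15625 = 25³, so L = 25.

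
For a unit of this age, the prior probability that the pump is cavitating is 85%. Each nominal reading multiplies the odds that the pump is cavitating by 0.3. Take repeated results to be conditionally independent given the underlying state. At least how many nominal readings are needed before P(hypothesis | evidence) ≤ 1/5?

Prior odds: 0.85 ÷ 0.15 = 17/3.
Likelihood ratio per nominal reading = 0.3.
Target posterior odds = 0.2/0.8 = 0.25.
Need (17/3) × 0.3ⁿ ≤ 0.25, i.e. 0.3ⁿ ≤ 3/68.
0.3² = 0.09 is still above 3/68 but 0.3³ = 0.027 is at or below it, so n = 3.

3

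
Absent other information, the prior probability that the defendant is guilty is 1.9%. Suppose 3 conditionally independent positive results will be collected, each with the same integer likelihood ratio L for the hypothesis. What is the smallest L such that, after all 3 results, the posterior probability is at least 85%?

7

Prior odds = 0.019/0.981 = 19/981.
Target odds = 0.85/0.15 = 17/3.
Need L³ ≥ 17/3 ÷ (19/981) = 5559/19.
6³ = 216 < 5559/19 ≤ 343 = 7³, so L = 7.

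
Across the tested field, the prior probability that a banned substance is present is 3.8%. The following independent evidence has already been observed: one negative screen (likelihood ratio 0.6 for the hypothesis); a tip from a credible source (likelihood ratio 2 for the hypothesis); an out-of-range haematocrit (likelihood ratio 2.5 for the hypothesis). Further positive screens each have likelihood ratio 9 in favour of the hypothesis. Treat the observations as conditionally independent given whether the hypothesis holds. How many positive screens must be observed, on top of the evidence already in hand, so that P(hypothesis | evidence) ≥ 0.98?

3

Prior odds = 0.038/0.962 = 19/481.
Combined Bayes factor of the evidence already in hand = 0.6 × 2 × 2.5 = 3.
Odds after that evidence = (19/481) × 3 = 57/481.
Target odds = 0.98/0.02 = 49.
Need 9ⁿ ≥ 49 ÷ (57/481) = 23569/57.
9² = 81 falls short of 23569/57 but 9³ = 729 reaches it, so n = 3.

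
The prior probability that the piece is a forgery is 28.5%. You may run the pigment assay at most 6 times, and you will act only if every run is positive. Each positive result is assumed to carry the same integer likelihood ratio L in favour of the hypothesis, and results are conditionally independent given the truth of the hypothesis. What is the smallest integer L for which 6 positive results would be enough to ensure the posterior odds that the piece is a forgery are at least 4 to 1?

2

Prior odds = 0.285/0.715 = 57/143.
Target odds = 4.
Need L⁶ ≥ 4 ÷ (57/143) = 572/57.
1⁶ = 1 < 572/57 ≤ 64 = 2⁶, so L = 2.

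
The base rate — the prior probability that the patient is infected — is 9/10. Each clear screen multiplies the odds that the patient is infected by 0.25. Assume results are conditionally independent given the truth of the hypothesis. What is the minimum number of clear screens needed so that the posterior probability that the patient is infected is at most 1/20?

Prior odds: 0.9 ÷ 0.1 = 9.
Likelihood ratio per clear screen = 0.25.
Target posterior odds = 0.05/0.95 = 1/19.
Require 0.25ⁿ ≤ 1/19 ÷ 9 = 1/171.
0.25³ = 0.015625 is still above 1/171 but 0.25⁴ = 0.00390625 is at or below it, so n = 4.

4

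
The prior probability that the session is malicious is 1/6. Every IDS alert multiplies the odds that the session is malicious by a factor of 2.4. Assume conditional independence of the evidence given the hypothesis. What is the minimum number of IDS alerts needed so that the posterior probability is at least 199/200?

8

Prior odds = (1/6)/(5/6) = 0.2.
Likelihood ratio per IDS alert = 2.4.
Target odds: 0.995 ÷ 0.005 = 199.
Need 0.2 × 2.4ⁿ ≥ 199, i.e. 2.4ⁿ ≥ 995.
2.4⁷ = 35831808/78125 falls short of 995 but 2.4⁸ = 429981696/390625 reaches it, so n = 8.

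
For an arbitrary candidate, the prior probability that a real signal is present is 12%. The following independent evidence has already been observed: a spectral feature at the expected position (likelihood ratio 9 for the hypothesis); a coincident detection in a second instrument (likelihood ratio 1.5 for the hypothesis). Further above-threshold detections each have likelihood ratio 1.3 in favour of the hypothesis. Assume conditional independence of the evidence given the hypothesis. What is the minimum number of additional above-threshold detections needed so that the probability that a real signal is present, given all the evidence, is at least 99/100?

16

Prior odds = 0.12/0.88 = 3/22.
Combined Bayes factor of the evidence already in hand = 9 × 1.5 = 13.5.
Odds after that evidence = (3/22) × 13.5 = 81/44.
Target odds = 0.99/0.01 = 99.
Need 1.3ⁿ ≥ 99 ÷ (81/44) = 484/9.
1.3¹⁵ ≈51.1859 falls short of 484/9 but 1.3¹⁶ ≈66.5417 reaches it, so n = 16.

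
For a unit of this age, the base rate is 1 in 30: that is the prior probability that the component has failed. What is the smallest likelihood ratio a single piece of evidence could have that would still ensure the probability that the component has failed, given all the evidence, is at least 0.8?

Prior odds = (1/30)/(29/30) = 1/29.
Target odds = 0.8/0.2 = 4.
Required Bayes factor = 4 ÷ (1/29) = 116.

116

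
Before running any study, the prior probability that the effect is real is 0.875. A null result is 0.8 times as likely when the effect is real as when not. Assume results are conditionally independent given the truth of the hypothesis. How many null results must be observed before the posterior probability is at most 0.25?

Prior odds = 0.875/0.125 = 7.
Likelihood ratio per null result = 0.8.
Target odds: 0.25 ÷ 0.75 = 1/3.
Need 7 × 0.8ⁿ ≤ 1/3, i.e. 0.8ⁿ ≤ 1/21.
0.8¹³ ≈0.0549756 is still above 1/21 but 0.8¹⁴ ≈0.0439805 is at or below it, so n = 14.

14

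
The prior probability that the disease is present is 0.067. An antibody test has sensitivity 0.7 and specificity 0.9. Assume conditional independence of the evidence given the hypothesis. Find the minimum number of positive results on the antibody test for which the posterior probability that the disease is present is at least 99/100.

4

Prior odds = 0.067/0.933 = 67/933.
False-positive rate = 1 − 0.9 = 0.1; likelihood ratio of a positive = 0.7/0.1 = 7.
Target odds: 0.99 ÷ 0.01 = 99.
Require 7ⁿ ≥ 99 ÷ (67/933) = 92367/67.
7³ = 343 falls short of 92367/67 but 7⁴ = 2401 reaches it, so n = 4.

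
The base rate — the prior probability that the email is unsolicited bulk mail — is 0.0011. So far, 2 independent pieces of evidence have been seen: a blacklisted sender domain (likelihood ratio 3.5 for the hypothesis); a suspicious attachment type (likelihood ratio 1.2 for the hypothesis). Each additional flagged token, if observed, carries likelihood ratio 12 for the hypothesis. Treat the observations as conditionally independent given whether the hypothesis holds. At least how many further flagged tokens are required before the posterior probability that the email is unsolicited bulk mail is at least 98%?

4

Prior odds = 0.0011/0.9989 = 11/9989.
Combined Bayes factor of the evidence already in hand = 3.5 × 1.2 = 4.2.
Odds after that evidence = (11/9989) × 4.2 = 33/7135.
Target odds = 0.98/0.02 = 49.
Need 12ⁿ ≥ 49 ÷ (33/7135) = 349615/33.
12³ = 1728 falls short of 349615/33 but 12⁴ = 20736 reaches it, so n = 4.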